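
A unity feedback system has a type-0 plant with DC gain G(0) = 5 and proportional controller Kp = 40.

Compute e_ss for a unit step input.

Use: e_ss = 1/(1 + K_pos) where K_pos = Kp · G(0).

K_pos = Kp · G(0) = 40 × 5 = 200. e_ss = 1/(1 + 200) = 0.0050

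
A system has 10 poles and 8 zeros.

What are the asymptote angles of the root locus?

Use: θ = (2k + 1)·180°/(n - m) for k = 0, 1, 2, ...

n - m = 10 - 8 = 2. Angles: θk = (2k + 1)·180°/2 = 90°, 270°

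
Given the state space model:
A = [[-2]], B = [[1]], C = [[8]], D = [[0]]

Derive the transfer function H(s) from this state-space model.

(sI - A)⁻¹ = 1/(s + 2). H(s) = 8 × 1/(s + 2) + 0 = 8/(s + 2).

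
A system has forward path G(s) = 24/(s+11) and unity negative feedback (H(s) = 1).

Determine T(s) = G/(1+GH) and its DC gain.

T(s) = G/(1+GH) = [24/(s+11)] / [1 + 24/(s+11)] = 24/(s+11+24) = 24/(s+35). DC gain = 24/35 = 0.6857.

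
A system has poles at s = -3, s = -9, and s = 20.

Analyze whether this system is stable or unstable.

Pole(s) at s = 20 are not in the left half-plane. System is unstable.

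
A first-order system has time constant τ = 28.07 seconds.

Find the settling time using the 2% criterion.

For first-order system, 2% settling time ≈ 4τ = 4 × 28.07 = 112.28 s.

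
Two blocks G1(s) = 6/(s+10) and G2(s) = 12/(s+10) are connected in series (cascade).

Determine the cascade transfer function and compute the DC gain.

Series: multiply transfer functions. G_eq = 6/(s+10) × 12/(s+10) = 72/((s+10)(s+10)). DC gain = 72/(10×10) = 0.72.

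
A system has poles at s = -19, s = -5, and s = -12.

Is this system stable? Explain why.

All poles are in the left half-plane. System is stable.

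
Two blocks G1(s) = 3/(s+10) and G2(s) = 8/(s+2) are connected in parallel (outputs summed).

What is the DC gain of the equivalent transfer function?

Parallel: G_eq = G1 + G2. DC gain = G1(0) + G2(0) = 3/10 + 8/2 = 0.3 + 4 = 4.3.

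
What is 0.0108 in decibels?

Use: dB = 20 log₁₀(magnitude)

dB = 20 log₁₀(0.0108) = -39.3 dB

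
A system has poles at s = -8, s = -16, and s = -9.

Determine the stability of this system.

All poles are in the left half-plane. System is stable.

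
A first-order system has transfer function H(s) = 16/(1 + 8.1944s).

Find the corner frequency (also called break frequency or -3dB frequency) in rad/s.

Corner frequency = 1/τ = 1/8.1944 = 0.122 rad/s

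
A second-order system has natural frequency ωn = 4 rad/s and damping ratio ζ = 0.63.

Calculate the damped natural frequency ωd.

ωd = ωn√(1 - ζ²) = 4√(1 - 0.63²) = 3.11 rad/s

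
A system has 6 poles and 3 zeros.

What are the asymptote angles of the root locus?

n - m = 6 - 3 = 3. Angles: θk = (2k + 1)·180°/3 = 60°, 180°, 300°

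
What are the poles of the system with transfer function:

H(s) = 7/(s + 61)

Pole is where denominator = 0: s + 61 = 0, so s = -61.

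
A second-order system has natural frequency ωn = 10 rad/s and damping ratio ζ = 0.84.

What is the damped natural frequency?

ωd = ωn√(1 - ζ²) = 10√(1 - 0.84²) = 5.43 rad/s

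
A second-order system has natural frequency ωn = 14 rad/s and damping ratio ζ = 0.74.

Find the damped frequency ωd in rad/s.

ωd = ωn√(1 - ζ²) = 14√(1 - 0.74²) = 9.42 rad/s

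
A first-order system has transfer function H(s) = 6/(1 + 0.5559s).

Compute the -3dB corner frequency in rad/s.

Corner frequency = 1/τ = 1/0.5559 = 1.799 rad/s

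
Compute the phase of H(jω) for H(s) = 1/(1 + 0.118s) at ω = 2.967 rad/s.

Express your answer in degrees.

Phase = -arctan(ωτ) = -arctan(2.967 × 0.118) = -19.3°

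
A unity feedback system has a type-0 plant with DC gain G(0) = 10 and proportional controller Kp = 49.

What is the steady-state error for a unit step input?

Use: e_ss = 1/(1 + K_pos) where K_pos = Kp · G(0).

K_pos = Kp · G(0) = 49 × 10 = 490. e_ss = 1/(1 + 490) = 0.0020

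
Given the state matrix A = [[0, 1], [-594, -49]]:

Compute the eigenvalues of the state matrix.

det(A - λI) = λ² - (-49)λ + 594 = (λ - (-27))(λ - (-22)). Eigenvalues: -27, -22.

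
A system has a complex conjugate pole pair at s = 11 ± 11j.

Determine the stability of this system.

Real part of poles is 11 (> 0, right half-plane). Unstable.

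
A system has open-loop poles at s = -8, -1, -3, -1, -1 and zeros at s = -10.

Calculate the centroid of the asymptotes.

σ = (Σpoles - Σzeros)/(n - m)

σ = (Σpoles - Σzeros)/(n - m) = (-14 - (-10))/(5 - 1) = -4/4 = -1.0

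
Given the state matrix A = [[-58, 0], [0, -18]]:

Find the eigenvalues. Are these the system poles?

For diagonal matrix, eigenvalues are diagonal entries: λ₁ = -58, λ₂ = -18. Eigenvalues of A = system poles.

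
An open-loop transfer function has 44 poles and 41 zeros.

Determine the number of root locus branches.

Root locus has n branches where n = number of poles = 44.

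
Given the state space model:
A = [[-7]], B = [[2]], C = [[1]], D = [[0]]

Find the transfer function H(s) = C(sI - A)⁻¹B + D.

(sI - A)⁻¹ = 1/(s + 7). H(s) = 1 × 2/(s + 7) + 0 = 2/(s + 7).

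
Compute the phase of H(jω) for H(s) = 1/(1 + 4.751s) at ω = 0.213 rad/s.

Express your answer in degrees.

Phase = -arctan(ωτ) = -arctan(0.213 × 4.751) = -45.3°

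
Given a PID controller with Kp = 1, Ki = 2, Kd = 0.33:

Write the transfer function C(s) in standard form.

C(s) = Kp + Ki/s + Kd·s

Substituting values: C(s) = 1 + 2/s + 0.33s = (0.33s² + s + 2)/s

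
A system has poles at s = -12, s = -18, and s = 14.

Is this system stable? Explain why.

Pole(s) at s = 14 are not in the left half-plane. System is unstable.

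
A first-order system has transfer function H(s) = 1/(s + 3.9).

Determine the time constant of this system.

For H(s) = 1/(s + 1/τ), the pole is at -1/τ = -3.9, so τ = 1/3.9 = 0.2564 s.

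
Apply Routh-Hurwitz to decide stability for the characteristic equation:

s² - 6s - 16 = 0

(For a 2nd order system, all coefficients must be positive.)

Coefficients: 1, -6, -16. b=-6, c=-16 not positive, so system is unstable.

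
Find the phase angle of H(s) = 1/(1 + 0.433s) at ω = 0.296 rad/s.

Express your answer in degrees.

Phase = -arctan(ωτ) = -arctan(0.296 × 0.433) = -7.3°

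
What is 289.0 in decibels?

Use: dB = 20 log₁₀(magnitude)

dB = 20 log₁₀(289.0) = 49.2 dB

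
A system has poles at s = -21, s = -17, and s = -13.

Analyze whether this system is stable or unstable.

All poles are in the left half-plane. System is stable.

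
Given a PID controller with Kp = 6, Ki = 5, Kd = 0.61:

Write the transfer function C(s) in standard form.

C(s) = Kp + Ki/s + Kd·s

Substituting values: C(s) = 6 + 5/s + 0.61s = (0.61s² + 6s + 5)/s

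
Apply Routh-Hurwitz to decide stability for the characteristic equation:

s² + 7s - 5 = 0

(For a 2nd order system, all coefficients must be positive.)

Coefficients: 1, 7, -5. c=-5 not positive, so system is unstable.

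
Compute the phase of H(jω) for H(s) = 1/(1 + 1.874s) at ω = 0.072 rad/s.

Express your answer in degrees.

Phase = -arctan(ωτ) = -arctan(0.072 × 1.874) = -7.7°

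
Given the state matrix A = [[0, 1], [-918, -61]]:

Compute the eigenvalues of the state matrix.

det(A - λI) = λ² - (-61)λ + 918 = (λ - (-27))(λ - (-34)). Eigenvalues: -27, -34.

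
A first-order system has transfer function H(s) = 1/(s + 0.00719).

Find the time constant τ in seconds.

For H(s) = 1/(s + 1/τ), the pole is at -1/τ = -0.00719, so τ = 1/0.00719 = 139.1 s.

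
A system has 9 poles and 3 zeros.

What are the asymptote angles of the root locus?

n - m = 9 - 3 = 6. Angles: θk = (2k + 1)·180°/6 = 30°, 90°, 150°, 210°, 270°, 330°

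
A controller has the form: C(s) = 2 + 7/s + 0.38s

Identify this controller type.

This is a Proportional-Integral-Derivative (PID) controller.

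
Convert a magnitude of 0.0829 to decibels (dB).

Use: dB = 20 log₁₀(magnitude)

dB = 20 log₁₀(0.0829) = -21.6 dB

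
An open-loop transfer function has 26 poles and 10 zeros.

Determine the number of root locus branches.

Root locus has n branches where n = number of poles = 26.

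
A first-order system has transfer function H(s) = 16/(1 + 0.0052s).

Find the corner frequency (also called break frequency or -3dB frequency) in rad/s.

Corner frequency = 1/τ = 1/0.0052 = 192.308 rad/s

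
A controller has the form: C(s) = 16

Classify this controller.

This is a Proportional (P) controller.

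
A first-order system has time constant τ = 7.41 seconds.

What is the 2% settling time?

For first-order system, 2% settling time ≈ 4τ = 4 × 7.41 = 29.64 s.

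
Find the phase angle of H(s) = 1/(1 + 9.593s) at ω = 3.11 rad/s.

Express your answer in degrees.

Phase = -arctan(ωτ) = -arctan(3.11 × 9.593) = -88.1°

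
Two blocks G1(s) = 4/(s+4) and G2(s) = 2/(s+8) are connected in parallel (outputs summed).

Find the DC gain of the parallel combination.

Parallel: G_eq = G1 + G2. DC gain = G1(0) + G2(0) = 4/4 + 2/8 = 1 + 0.25 = 1.25.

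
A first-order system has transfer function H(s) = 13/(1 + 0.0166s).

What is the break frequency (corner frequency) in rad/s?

Corner frequency = 1/τ = 1/0.0166 = 60.241 rad/s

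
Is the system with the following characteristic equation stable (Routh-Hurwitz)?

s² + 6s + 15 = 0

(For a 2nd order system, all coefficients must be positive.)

Coefficients: 1, 6, 15. All positive, so system is stable.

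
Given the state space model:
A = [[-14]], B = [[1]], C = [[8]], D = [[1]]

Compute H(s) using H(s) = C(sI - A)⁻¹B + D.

(sI - A)⁻¹ = 1/(s + 14). H(s) = 8×1/(s + 14) + 1 = (s + 22)/(s + 14).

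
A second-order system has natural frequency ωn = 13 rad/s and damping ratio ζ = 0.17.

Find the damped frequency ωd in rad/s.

ωd = ωn√(1 - ζ²) = 13√(1 - 0.17²) = 12.81 rad/s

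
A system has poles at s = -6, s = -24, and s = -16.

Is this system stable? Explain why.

All poles are in the left half-plane. System is stable.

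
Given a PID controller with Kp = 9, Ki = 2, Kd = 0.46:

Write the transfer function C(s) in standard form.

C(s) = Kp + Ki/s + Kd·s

Substituting values: C(s) = 9 + 2/s + 0.46s = (0.46s² + 9s + 2)/s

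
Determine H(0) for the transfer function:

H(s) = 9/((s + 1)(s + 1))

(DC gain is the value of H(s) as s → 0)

DC gain = H(0) = 9/(1 × 1) = 9/1 = 9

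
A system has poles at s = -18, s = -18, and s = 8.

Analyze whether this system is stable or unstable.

Pole(s) at s = 8 are not in the left half-plane. System is unstable.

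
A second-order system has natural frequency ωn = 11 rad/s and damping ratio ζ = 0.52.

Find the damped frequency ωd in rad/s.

ωd = ωn√(1 - ζ²) = 11√(1 - 0.52²) = 9.4 rad/s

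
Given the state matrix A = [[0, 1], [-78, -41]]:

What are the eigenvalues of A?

det(A - λI) = λ² - (-41)λ + 78 = (λ - (-39))(λ - (-2)). Eigenvalues: -39, -2.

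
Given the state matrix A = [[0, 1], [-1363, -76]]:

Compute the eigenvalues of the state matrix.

det(A - λI) = λ² - (-76)λ + 1363 = (λ - (-47))(λ - (-29)). Eigenvalues: -47, -29.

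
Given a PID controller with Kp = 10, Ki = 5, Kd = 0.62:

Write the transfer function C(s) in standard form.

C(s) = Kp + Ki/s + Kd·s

Substituting values: C(s) = 10 + 5/s + 0.62s = (0.62s² + 10s + 5)/s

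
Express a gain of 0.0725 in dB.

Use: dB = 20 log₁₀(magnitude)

dB = 20 log₁₀(0.0725) = -22.8 dB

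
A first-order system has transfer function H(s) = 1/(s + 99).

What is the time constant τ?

For H(s) = 1/(s + 1/τ), the pole is at -1/τ = -99, so τ = 1/99 = 0.0101 s.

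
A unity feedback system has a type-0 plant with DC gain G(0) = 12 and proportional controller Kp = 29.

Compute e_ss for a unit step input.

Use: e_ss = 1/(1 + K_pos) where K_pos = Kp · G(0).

K_pos = Kp · G(0) = 29 × 12 = 348. e_ss = 1/(1 + 348) = 0.0029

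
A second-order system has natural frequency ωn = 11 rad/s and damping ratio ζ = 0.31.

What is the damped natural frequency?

ωd = ωn√(1 - ζ²) = 11√(1 - 0.31²) = 10.46 rad/s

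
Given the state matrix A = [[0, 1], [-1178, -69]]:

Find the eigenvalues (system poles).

det(A - λI) = λ² - (-69)λ + 1178 = (λ - (-38))(λ - (-31)). Eigenvalues: -38, -31.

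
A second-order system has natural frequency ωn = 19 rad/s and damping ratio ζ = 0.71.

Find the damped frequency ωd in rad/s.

ωd = ωn√(1 - ζ²) = 19√(1 - 0.71²) = 13.38 rad/s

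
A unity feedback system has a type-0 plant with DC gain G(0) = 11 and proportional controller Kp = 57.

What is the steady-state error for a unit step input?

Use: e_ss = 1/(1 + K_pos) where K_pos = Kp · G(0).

K_pos = Kp · G(0) = 57 × 11 = 627. e_ss = 1/(1 + 627) = 0.0016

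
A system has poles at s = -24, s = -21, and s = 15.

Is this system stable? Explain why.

Pole(s) at s = 15 are not in the left half-plane. System is unstable.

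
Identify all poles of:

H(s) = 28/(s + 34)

Pole is where denominator = 0: s + 34 = 0, so s = -34.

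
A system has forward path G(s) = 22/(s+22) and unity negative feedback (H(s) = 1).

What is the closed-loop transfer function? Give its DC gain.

T(s) = G/(1+GH) = [22/(s+22)] / [1 + 22/(s+22)] = 22/(s+22+22) = 22/(s+44). DC gain = 22/44 = 0.5.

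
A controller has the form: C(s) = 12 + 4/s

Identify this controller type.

This is a Proportional-Integral (PI) controller.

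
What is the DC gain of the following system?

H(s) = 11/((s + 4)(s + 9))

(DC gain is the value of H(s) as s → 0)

DC gain = H(0) = 11/(4 × 9) = 11/36 = 0.3056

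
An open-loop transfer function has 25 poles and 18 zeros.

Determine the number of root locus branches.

Root locus has n branches where n = number of poles = 25.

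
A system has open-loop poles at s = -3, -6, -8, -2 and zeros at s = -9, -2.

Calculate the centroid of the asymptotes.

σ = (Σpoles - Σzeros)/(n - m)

σ = (Σpoles - Σzeros)/(n - m) = (-19 - (-11))/(4 - 2) = -8/2 = -4.0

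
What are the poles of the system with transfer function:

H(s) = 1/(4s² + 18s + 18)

Discriminant = 18² - 4×4×18 = 324 - 288 = 36 > 0, so two distinct real poles. Using quadratic formula: s = (-18 ± √36)/(2×4) = (-18 ± √36)/8, with √36 = 6. s₁ = -12/8 = -1.5, s₂ = -24/8 = -3. Poles: s₁ = -1.5, s₂ = -3.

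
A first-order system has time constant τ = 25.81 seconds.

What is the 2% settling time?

For first-order system, 2% settling time ≈ 4τ = 4 × 25.81 = 103.24 s.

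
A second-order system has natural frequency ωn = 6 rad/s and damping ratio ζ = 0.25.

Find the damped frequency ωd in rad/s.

ωd = ωn√(1 - ζ²) = 6√(1 - 0.25²) = 5.81 rad/s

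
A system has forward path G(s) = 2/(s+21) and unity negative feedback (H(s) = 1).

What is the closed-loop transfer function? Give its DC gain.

T(s) = G/(1+GH) = [2/(s+21)] / [1 + 2/(s+21)] = 2/(s+21+2) = 2/(s+23). DC gain = 2/23 = 0.0870.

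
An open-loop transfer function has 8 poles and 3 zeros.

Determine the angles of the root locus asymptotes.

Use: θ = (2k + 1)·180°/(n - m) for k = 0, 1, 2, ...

n - m = 8 - 3 = 5. Angles: θk = (2k + 1)·180°/5 = 36°, 108°, 180°, 252°, 324°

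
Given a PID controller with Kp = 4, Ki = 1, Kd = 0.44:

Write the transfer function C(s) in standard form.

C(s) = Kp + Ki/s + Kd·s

Substituting values: C(s) = 4 + 1/s + 0.44s = (0.44s² + 4s + 1)/s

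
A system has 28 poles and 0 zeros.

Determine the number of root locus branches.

Root locus has n branches where n = number of poles = 28.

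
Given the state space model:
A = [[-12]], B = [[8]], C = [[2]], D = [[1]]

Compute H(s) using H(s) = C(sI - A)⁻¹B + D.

(sI - A)⁻¹ = 1/(s + 12). H(s) = 2×8/(s + 12) + 1 = (s + 28)/(s + 12).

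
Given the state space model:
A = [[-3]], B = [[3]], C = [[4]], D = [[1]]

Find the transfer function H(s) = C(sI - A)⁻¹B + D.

(sI - A)⁻¹ = 1/(s + 3). H(s) = 4×3/(s + 3) + 1 = (s + 15)/(s + 3).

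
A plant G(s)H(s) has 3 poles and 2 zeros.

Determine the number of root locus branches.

Root locus has n branches where n = number of poles = 3.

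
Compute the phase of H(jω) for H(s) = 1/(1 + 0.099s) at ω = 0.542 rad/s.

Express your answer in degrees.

Phase = -arctan(ωτ) = -arctan(0.542 × 0.099) = -3.1°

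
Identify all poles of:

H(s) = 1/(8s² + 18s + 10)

Discriminant = 18² - 4×8×10 = 324 - 320 = 4 > 0, so two distinct real poles. Using quadratic formula: s = (-18 ± √4)/(2×8) = (-18 ± √4)/16, with √4 = 2. s₁ = -16/16 = -1, s₂ = -20/16 = -1.25. Poles: s₁ = -1, s₂ = -1.25.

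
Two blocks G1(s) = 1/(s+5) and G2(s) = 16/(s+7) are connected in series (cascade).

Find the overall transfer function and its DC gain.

Series: multiply transfer functions. G_eq = 1/(s+5) × 16/(s+7) = 16/((s+5)(s+7)). DC gain = 16/(5×7) = 0.4571.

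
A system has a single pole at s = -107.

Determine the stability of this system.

Pole at s = -107 is in the left half-plane. Stable.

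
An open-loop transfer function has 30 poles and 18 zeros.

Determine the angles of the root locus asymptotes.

n - m = 30 - 18 = 12. Angles: θk = (2k + 1)·180°/12 = 15°, 45°, 75°, 105°, 135°, 165°, 195°, 225°, 255°, 285°, 315°, 345°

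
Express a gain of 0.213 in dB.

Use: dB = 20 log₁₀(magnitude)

dB = 20 log₁₀(0.213) = -13.4 dB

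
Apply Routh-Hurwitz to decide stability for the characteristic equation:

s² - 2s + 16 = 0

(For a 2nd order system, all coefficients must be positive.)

Coefficients: 1, -2, 16. b=-2 not positive, so system is unstable.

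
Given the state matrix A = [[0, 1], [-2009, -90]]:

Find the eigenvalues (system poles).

det(A - λI) = λ² - (-90)λ + 2009 = (λ - (-41))(λ - (-49)). Eigenvalues: -41, -49.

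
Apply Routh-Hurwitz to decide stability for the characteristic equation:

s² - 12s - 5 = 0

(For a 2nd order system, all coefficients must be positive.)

Coefficients: 1, -12, -5. b=-12, c=-5 not positive, so system is unstable.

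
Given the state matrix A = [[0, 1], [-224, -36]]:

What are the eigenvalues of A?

det(A - λI) = λ² - (-36)λ + 224 = (λ - (-28))(λ - (-8)). Eigenvalues: -28, -8.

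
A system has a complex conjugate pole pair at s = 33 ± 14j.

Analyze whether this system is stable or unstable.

Real part of poles is 33 (> 0, right half-plane). Unstable.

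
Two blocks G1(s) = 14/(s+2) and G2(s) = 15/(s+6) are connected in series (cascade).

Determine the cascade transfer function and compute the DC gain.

Series: multiply transfer functions. G_eq = 14/(s+2) × 15/(s+6) = 210/((s+2)(s+6)). DC gain = 210/(2×6) = 17.5.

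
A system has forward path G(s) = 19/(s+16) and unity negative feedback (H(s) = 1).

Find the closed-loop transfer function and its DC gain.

T(s) = G/(1+GH) = [19/(s+16)] / [1 + 19/(s+16)] = 19/(s+16+19) = 19/(s+35). DC gain = 19/35 = 0.5429.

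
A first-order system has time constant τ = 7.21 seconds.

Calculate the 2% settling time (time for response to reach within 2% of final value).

For first-order system, 2% settling time ≈ 4τ = 4 × 7.21 = 28.84 s.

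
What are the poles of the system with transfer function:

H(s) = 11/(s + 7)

Pole is where denominator = 0: s + 7 = 0, so s = -7.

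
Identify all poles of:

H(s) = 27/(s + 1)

Pole is where denominator = 0: s + 1 = 0, so s = -1.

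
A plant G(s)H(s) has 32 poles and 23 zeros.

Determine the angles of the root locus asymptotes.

n - m = 32 - 23 = 9. Angles: θk = (2k + 1)·180°/9 = 20°, 60°, 100°, 140°, 180°, 220°, 260°, 300°, 340°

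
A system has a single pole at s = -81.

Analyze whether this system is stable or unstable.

Pole at s = -81 is in the left half-plane. Stable.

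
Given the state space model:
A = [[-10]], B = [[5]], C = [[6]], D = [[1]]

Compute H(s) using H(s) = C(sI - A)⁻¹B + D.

(sI - A)⁻¹ = 1/(s + 10). H(s) = 6×5/(s + 10) + 1 = (s + 40)/(s + 10).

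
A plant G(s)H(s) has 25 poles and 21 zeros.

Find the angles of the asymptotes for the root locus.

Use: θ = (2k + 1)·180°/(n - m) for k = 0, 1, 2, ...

n - m = 25 - 21 = 4. Angles: θk = (2k + 1)·180°/4 = 45°, 135°, 225°, 315°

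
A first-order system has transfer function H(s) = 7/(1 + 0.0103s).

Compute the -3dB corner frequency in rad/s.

Corner frequency = 1/τ = 1/0.0103 = 97.087 rad/s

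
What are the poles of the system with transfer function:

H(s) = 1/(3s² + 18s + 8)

Discriminant = 18² - 4×3×8 = 324 - 96 = 228 > 0, so two distinct real poles. Using quadratic formula: s = (-18 ± √228)/(2×3) = (-18 ± √228)/6, with √228 ≈ 15.0997. s₁ ≈ -0.4834, s₂ ≈ -5.5166. Poles: s₁ = -0.4834, s₂ = -5.5166.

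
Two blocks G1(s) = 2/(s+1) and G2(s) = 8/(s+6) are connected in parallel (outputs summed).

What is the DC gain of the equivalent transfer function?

Parallel: G_eq = G1 + G2. DC gain = G1(0) + G2(0) = 2/1 + 8/6 = 2 + 1.3333 = 3.3333.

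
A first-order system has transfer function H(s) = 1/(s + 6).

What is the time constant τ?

For H(s) = 1/(s + 1/τ), the pole is at -1/τ = -6, so τ = 1/6 = 0.1667 s.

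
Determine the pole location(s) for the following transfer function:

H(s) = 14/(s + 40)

Pole is where denominator = 0: s + 40 = 0, so s = -40.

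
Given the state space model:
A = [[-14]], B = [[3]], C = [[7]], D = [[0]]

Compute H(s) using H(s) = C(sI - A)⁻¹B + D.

(sI - A)⁻¹ = 1/(s + 14). H(s) = 7 × 3/(s + 14) + 0 = 21/(s + 14).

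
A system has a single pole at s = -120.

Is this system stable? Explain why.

Pole at s = -120 is in the left half-plane. Stable.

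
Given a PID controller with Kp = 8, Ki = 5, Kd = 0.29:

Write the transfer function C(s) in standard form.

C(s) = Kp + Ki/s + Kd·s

Substituting values: C(s) = 8 + 5/s + 0.29s = (0.29s² + 8s + 5)/s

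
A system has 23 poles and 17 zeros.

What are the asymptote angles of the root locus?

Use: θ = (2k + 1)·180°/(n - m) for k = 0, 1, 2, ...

n - m = 23 - 17 = 6. Angles: θk = (2k + 1)·180°/6 = 30°, 90°, 150°, 210°, 270°, 330°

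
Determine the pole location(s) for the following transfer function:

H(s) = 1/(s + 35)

Pole is where denominator = 0: s + 35 = 0, so s = -35.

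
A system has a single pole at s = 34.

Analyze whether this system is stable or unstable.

Pole at s = 34 is in the right half-plane. Unstable.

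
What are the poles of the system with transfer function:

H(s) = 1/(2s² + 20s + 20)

Discriminant = 20² - 4×2×20 = 400 - 160 = 240 > 0, so two distinct real poles. Using quadratic formula: s = (-20 ± √240)/(2×2) = (-20 ± √240)/4, with √240 ≈ 15.4919. s₁ ≈ -1.1270, s₂ ≈ -8.8730. Poles: s₁ = -1.1270, s₂ = -8.8730.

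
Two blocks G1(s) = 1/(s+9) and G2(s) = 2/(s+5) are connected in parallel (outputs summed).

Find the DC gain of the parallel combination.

Parallel: G_eq = G1 + G2. DC gain = G1(0) + G2(0) = 1/9 + 2/5 = 0.1111 + 0.4 = 0.5111.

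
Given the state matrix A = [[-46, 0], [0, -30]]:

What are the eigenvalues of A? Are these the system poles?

For diagonal matrix, eigenvalues are diagonal entries: λ₁ = -46, λ₂ = -30. Eigenvalues of A = system poles.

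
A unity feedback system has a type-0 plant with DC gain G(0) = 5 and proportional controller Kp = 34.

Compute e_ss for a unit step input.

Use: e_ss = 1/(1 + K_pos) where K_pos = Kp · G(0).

K_pos = Kp · G(0) = 34 × 5 = 170. e_ss = 1/(1 + 170) = 0.0058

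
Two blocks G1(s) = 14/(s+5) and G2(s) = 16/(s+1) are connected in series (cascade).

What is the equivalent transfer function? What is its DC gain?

Series: multiply transfer functions. G_eq = 14/(s+5) × 16/(s+1) = 224/((s+5)(s+1)). DC gain = 224/(5×1) = 44.8.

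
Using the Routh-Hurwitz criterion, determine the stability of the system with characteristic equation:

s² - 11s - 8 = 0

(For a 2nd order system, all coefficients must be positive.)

Coefficients: 1, -11, -8. b=-11, c=-8 not positive, so system is unstable.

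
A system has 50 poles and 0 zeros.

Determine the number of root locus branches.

Root locus has n branches where n = number of poles = 50.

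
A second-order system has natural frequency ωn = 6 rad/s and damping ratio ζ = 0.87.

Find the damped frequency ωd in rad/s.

ωd = ωn√(1 - ζ²) = 6√(1 - 0.87²) = 2.96 rad/s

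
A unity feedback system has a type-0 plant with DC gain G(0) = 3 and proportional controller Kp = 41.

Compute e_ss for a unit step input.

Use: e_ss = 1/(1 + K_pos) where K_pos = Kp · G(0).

K_pos = Kp · G(0) = 41 × 3 = 123. e_ss = 1/(1 + 123) = 0.0081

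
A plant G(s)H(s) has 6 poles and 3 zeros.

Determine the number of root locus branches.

Root locus has n branches where n = number of poles = 6.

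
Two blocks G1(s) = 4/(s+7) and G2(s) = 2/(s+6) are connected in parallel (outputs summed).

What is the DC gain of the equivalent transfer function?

Parallel: G_eq = G1 + G2. DC gain = G1(0) + G2(0) = 4/7 + 2/6 = 0.5714 + 0.3333 = 0.9048.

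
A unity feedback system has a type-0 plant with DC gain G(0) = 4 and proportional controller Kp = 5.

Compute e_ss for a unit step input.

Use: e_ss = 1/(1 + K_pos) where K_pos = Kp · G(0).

K_pos = Kp · G(0) = 5 × 4 = 20. e_ss = 1/(1 + 20) = 0.0476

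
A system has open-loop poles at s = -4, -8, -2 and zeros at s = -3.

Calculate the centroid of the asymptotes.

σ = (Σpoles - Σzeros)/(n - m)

σ = (Σpoles - Σzeros)/(n - m) = (-14 - (-3))/(3 - 1) = -11/2 = -5.5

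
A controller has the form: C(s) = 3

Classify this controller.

This is a Proportional (P) controller.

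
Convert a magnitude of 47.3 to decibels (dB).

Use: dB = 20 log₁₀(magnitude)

dB = 20 log₁₀(47.3) = 33.5 dB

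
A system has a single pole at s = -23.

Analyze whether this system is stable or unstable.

Pole at s = -23 is in the left half-plane. Stable.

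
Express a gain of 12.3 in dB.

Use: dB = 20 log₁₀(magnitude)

dB = 20 log₁₀(12.3) = 21.8 dB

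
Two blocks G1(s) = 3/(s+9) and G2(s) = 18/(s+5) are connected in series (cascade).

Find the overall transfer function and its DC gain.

Series: multiply transfer functions. G_eq = 3/(s+9) × 18/(s+5) = 54/((s+9)(s+5)). DC gain = 54/(9×5) = 1.2.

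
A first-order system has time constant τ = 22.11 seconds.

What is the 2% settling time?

For first-order system, 2% settling time ≈ 4τ = 4 × 22.11 = 88.44 s.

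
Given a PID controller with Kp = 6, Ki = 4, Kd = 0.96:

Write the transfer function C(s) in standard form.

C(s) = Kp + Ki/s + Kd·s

Substituting values: C(s) = 6 + 4/s + 0.96s = (0.96s² + 6s + 4)/s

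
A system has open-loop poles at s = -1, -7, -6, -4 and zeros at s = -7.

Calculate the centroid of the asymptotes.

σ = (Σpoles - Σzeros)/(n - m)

σ = (Σpoles - Σzeros)/(n - m) = (-18 - (-7))/(4 - 1) = -11/3 = -3.67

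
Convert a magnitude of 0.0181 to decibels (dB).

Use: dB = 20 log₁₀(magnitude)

dB = 20 log₁₀(0.0181) = -34.8 dB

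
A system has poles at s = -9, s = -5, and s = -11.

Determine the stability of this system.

All poles are in the left half-plane. System is stable.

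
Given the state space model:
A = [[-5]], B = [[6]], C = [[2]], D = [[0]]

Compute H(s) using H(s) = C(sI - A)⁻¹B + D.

(sI - A)⁻¹ = 1/(s + 5). H(s) = 2 × 6/(s + 5) + 0 = 12/(s + 5).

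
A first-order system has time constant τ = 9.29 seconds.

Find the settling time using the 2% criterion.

For first-order system, 2% settling time ≈ 4τ = 4 × 9.29 = 37.16 s.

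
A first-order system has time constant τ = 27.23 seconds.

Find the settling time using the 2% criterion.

For first-order system, 2% settling time ≈ 4τ = 4 × 27.23 = 108.92 s.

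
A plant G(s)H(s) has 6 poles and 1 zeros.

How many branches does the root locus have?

Root locus has n branches where n = number of poles = 6.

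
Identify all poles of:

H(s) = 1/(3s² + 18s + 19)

Discriminant = 18² - 4×3×19 = 324 - 228 = 96 > 0, so two distinct real poles. Using quadratic formula: s = (-18 ± √96)/(2×3) = (-18 ± √96)/6, with √96 ≈ 9.7980. s₁ ≈ -1.3670, s₂ ≈ -4.6330. Poles: s₁ = -1.3670, s₂ = -4.6330.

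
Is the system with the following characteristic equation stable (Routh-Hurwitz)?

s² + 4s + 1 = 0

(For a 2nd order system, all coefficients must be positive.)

Coefficients: 1, 4, 1. All positive, so system is stable.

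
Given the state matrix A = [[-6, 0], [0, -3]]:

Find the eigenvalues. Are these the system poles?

For diagonal matrix, eigenvalues are diagonal entries: λ₁ = -6, λ₂ = -3. Eigenvalues of A = system poles.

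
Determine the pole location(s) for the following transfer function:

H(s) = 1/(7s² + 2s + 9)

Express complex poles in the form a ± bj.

Discriminant = 2² - 4×7×9 = 4 - 252 = -248 < 0, so the poles are a complex conjugate pair s = (-2 ± j√248)/(2×7). Real part = -2/(2×7) = -2/14 ≈ -0.1429; imaginary part = ±√248/(2×7) ≈ 1.1249. Poles: s = -0.1429 ± 1.1249j.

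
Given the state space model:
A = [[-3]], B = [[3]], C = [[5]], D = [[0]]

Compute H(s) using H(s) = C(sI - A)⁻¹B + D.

(sI - A)⁻¹ = 1/(s + 3). H(s) = 5 × 3/(s + 3) + 0 = 15/(s + 3).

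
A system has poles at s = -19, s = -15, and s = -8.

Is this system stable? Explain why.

All poles are in the left half-plane. System is stable.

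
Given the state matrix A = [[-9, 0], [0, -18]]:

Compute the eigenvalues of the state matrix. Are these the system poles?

For diagonal matrix, eigenvalues are diagonal entries: λ₁ = -9, λ₂ = -18. Eigenvalues of A = system poles.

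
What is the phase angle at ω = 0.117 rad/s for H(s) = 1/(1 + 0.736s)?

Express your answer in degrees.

Phase = -arctan(ωτ) = -arctan(0.117 × 0.736) = -4.9°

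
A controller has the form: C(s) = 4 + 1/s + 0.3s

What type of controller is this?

This is a Proportional-Integral-Derivative (PID) controller.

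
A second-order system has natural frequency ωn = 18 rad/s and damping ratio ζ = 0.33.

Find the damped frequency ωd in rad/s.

ωd = ωn√(1 - ζ²) = 18√(1 - 0.33²) = 16.99 rad/s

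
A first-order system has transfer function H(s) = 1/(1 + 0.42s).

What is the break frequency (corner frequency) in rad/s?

Corner frequency = 1/τ = 1/0.42 = 2.381 rad/s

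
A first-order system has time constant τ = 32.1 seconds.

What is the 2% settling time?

For first-order system, 2% settling time ≈ 4τ = 4 × 32.1 = 128.4 s.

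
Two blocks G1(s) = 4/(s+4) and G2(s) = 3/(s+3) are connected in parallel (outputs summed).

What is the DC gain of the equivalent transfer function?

Parallel: G_eq = G1 + G2. DC gain = G1(0) + G2(0) = 4/4 + 3/3 = 1 + 1 = 2.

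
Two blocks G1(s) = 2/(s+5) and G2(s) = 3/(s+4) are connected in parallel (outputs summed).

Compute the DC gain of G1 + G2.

Parallel: G_eq = G1 + G2. DC gain = G1(0) + G2(0) = 2/5 + 3/4 = 0.4 + 0.75 = 1.15.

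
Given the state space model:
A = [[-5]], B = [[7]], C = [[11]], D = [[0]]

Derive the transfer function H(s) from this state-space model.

(sI - A)⁻¹ = 1/(s + 5). H(s) = 11 × 7/(s + 5) + 0 = 77/(s + 5).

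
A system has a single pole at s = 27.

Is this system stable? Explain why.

Pole at s = 27 is in the right half-plane. Unstable.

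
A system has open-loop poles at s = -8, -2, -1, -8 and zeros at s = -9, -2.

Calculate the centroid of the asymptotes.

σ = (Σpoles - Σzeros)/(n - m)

σ = (Σpoles - Σzeros)/(n - m) = (-19 - (-11))/(4 - 2) = -8/2 = -4.0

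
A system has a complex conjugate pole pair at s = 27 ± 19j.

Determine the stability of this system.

Real part of poles is 27 (> 0, right half-plane). Unstable.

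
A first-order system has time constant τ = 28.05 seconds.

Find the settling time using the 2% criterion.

For first-order system, 2% settling time ≈ 4τ = 4 × 28.05 = 112.2 s.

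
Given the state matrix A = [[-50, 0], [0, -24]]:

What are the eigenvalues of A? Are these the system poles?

For diagonal matrix, eigenvalues are diagonal entries: λ₁ = -50, λ₂ = -24. Eigenvalues of A = system poles.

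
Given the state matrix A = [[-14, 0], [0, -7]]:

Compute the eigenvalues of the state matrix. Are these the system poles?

For diagonal matrix, eigenvalues are diagonal entries: λ₁ = -14, λ₂ = -7. Eigenvalues of A = system poles.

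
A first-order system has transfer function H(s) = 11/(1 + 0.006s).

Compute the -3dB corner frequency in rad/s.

Corner frequency = 1/τ = 1/0.006 = 166.667 rad/s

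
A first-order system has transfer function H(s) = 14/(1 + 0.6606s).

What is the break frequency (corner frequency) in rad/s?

Corner frequency = 1/τ = 1/0.6606 = 1.514 rad/s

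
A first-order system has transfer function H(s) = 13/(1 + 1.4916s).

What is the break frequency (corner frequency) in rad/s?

Corner frequency = 1/τ = 1/1.4916 = 0.67 rad/s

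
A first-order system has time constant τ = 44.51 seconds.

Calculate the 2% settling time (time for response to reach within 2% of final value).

For first-order system, 2% settling time ≈ 4τ = 4 × 44.51 = 178.04 s.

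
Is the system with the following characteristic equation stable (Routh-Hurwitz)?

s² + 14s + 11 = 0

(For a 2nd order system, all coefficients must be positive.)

Coefficients: 1, 14, 11. All positive, so system is stable.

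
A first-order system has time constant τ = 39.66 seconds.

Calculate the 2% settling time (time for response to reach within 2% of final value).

For first-order system, 2% settling time ≈ 4τ = 4 × 39.66 = 158.64 s.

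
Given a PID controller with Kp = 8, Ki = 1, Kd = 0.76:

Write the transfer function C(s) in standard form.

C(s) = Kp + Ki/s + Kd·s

Substituting values: C(s) = 8 + 1/s + 0.76s = (0.76s² + 8s + 1)/s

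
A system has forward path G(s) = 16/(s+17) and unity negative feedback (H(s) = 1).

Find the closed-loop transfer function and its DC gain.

T(s) = G/(1+GH) = [16/(s+17)] / [1 + 16/(s+17)] = 16/(s+17+16) = 16/(s+33). DC gain = 16/33 = 0.4848.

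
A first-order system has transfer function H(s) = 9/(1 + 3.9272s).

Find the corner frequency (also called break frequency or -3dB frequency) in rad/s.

Corner frequency = 1/τ = 1/3.9272 = 0.255 rad/s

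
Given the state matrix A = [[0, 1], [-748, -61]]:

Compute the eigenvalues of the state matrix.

det(A - λI) = λ² - (-61)λ + 748 = (λ - (-17))(λ - (-44)). Eigenvalues: -17, -44.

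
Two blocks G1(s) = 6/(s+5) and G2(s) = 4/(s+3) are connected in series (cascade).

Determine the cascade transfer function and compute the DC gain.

Series: multiply transfer functions. G_eq = 6/(s+5) × 4/(s+3) = 24/((s+5)(s+3)). DC gain = 24/(5×3) = 1.6.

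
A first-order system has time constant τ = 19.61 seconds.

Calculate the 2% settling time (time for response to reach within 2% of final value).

For first-order system, 2% settling time ≈ 4τ = 4 × 19.61 = 78.44 s.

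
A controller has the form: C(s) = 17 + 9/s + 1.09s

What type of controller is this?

This is a Proportional-Integral-Derivative (PID) controller.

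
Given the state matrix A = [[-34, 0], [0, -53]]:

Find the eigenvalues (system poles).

For diagonal matrix, eigenvalues are diagonal entries: λ₁ = -34, λ₂ = -53.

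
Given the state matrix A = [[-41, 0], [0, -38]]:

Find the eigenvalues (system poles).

For diagonal matrix, eigenvalues are diagonal entries: λ₁ = -41, λ₂ = -38.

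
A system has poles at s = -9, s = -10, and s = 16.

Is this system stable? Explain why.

Pole(s) at s = 16 are not in the left half-plane. System is unstable.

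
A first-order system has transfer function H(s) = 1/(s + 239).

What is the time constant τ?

For H(s) = 1/(s + 1/τ), the pole is at -1/τ = -239, so τ = 1/239 = 0.0042 s.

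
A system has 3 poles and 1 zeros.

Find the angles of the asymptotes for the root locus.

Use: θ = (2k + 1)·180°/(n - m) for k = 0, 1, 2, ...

n - m = 3 - 1 = 2. Angles: θk = (2k + 1)·180°/2 = 90°, 270°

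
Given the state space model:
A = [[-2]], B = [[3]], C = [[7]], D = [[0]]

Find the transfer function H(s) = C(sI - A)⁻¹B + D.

(sI - A)⁻¹ = 1/(s + 2). H(s) = 7 × 3/(s + 2) + 0 = 21/(s + 2).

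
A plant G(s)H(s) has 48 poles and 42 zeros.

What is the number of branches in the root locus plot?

Root locus has n branches where n = number of poles = 48.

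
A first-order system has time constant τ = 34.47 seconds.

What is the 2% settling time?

For first-order system, 2% settling time ≈ 4τ = 4 × 34.47 = 137.88 s.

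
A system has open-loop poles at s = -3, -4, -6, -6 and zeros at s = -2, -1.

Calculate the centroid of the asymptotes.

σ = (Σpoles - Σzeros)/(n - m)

σ = (Σpoles - Σzeros)/(n - m) = (-19 - (-3))/(4 - 2) = -16/2 = -8.0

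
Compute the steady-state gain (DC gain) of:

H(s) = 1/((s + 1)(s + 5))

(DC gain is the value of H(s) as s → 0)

DC gain = H(0) = 1/(1 × 5) = 1/5 = 0.2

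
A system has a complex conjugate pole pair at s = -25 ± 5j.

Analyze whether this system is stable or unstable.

Real part of poles is -25 (< 0, left half-plane). Stable.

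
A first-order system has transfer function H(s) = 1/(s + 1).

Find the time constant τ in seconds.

For H(s) = 1/(s + 1/τ), the pole is at -1/τ = -1, so τ = 1/1 = 1 s.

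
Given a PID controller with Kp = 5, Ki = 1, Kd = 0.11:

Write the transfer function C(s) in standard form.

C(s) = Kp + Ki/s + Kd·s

Substituting values: C(s) = 5 + 1/s + 0.11s = (0.11s² + 5s + 1)/s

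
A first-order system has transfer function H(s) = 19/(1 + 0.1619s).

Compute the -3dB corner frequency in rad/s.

Corner frequency = 1/τ = 1/0.1619 = 6.177 rad/s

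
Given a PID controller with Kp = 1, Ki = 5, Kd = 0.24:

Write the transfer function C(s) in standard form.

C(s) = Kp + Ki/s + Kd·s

Substituting values: C(s) = 1 + 5/s + 0.24s = (0.24s² + s + 5)/s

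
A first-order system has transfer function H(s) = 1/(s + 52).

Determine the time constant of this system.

For H(s) = 1/(s + 1/τ), the pole is at -1/τ = -52, so τ = 1/52 = 0.0192 s.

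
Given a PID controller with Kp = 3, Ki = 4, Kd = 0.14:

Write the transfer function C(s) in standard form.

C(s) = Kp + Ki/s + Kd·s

Substituting values: C(s) = 3 + 4/s + 0.14s = (0.14s² + 3s + 4)/s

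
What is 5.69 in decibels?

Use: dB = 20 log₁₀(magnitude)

dB = 20 log₁₀(5.69) = 15.1 dB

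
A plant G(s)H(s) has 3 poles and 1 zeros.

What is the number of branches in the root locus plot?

Root locus has n branches where n = number of poles = 3.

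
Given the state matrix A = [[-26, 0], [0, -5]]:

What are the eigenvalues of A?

For diagonal matrix, eigenvalues are diagonal entries: λ₁ = -26, λ₂ = -5.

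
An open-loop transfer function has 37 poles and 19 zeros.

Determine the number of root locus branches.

Root locus has n branches where n = number of poles = 37.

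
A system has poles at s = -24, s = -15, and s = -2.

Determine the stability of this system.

All poles are in the left half-plane. System is stable.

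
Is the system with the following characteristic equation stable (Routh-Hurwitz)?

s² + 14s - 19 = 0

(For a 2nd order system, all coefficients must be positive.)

Coefficients: 1, 14, -19. c=-19 not positive, so system is unstable.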